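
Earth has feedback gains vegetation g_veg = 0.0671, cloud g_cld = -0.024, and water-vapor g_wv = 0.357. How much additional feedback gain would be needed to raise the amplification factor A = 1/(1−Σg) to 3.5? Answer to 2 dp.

0.31

Current total gain = 0.4001.
Target gain for A = 3.5: g* = 1 − 1/3.5 = 0.7143.
Additional gain needed = 0.7143 − 0.4001 = 0.31.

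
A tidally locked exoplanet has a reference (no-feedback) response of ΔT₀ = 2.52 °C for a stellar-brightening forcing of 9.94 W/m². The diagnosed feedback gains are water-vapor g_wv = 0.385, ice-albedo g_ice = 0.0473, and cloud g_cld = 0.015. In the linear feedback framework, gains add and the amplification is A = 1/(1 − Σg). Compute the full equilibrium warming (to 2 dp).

Total gain g = 0.385 + 0.0473 + 0.015 = 0.4473.
Amplification A = 1/(1 − 0.4473) = 1.809.
ΔT = 2.52 × 1.809 = 4.56 °C.

4.56 °C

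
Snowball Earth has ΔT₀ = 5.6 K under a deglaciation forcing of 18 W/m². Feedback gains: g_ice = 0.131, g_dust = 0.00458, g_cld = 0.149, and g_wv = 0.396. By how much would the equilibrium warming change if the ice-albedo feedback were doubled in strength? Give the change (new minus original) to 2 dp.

12.19 K

Original: g = 0.68058, ΔT = 5.6/(1−0.68058) = 17.5318 K.
With doubled ice-albedo: g' = 0.81158, ΔT' = 5.6/(1−0.81158) = 29.7208 K.
Change = 29.7208 − 17.5318 = 12.19 K.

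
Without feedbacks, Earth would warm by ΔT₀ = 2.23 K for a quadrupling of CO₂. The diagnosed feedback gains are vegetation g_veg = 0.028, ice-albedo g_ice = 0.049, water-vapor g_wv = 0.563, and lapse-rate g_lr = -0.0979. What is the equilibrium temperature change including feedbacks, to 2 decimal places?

4.87 K

Total gain g = 0.028 + 0.049 + 0.563 − 0.0979 = 0.5421.
Amplification A = 1/(1 − 0.5421) = 2.184.
ΔT = 2.23 × 2.184 = 4.87 K.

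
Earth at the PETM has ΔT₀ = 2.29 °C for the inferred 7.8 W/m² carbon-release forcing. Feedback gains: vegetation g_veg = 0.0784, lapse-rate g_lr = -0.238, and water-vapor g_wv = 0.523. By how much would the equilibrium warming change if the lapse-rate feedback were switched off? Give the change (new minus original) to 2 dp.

Original: g = 0.3634, ΔT = 2.29/(1−0.3634) = 3.5972 °C.
Without lapse-rate: g' = 0.6014, ΔT' = 2.29/(1−0.6014) = 5.7451 °C.
Change = 5.7451 − 3.5972 = 2.15 °C.

2.15 °C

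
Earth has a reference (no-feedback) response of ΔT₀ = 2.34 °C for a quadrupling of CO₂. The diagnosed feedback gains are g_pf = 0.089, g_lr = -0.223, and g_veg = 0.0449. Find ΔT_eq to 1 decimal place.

2.1 °C

Total gain g = 0.089 − 0.223 + 0.0449 = -0.0891.
Amplification A = 1/(1 + 0.0891) = 0.9182.
ΔT = 2.34 × 0.9182 = 2.1 °C.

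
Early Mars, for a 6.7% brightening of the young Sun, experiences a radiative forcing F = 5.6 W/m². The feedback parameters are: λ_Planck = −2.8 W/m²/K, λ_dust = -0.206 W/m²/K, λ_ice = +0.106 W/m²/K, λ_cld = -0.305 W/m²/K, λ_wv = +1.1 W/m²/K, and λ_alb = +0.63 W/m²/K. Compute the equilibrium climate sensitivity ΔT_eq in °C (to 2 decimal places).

3.80 °C

Net feedback parameter λ = (−2.8) + (-0.206) + (+0.106) + (-0.305) + (+1.1) + (+0.63) = -1.475 W/m²/K.
ΔT = −F/λ = −5.6/(-1.475) = 3.80 °C.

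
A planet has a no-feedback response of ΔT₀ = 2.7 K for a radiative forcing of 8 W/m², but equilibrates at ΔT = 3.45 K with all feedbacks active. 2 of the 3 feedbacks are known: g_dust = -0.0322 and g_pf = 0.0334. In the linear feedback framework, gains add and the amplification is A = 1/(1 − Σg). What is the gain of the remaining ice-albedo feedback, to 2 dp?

0.22

Amplification A = ΔT/ΔT₀ = 3.45/2.7 = 1.278.
Total gain g = 1 − 1/A = 1 − 1/1.278 = 0.2175.
Known gains sum to -0.0322 + 0.0334 = 0.0012.
g_ice = 0.2175 − 0.0012 = 0.22.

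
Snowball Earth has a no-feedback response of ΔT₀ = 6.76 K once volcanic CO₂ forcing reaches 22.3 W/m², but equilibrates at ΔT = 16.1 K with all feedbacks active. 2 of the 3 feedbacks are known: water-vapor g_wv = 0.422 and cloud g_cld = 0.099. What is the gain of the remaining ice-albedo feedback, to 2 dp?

0.06

Amplification A = ΔT/ΔT₀ = 16.1/6.76 = 2.382.
Total gain g = 1 − 1/A = 1 − 1/2.382 = 0.5802.
Known gains sum to 0.422 + 0.099 = 0.521.
g_ice = 0.5802 − 0.521 = 0.06.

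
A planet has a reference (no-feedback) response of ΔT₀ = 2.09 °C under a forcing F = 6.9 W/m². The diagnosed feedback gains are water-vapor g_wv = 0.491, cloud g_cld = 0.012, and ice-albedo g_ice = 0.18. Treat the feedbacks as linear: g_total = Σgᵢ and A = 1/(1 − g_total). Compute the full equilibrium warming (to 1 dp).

6.6 °C

Total gain g = 0.491 + 0.012 + 0.18 = 0.683.
Amplification A = 1/(1 − 0.683) = 3.155.
ΔT = 2.09 × 3.155 = 6.6 °C.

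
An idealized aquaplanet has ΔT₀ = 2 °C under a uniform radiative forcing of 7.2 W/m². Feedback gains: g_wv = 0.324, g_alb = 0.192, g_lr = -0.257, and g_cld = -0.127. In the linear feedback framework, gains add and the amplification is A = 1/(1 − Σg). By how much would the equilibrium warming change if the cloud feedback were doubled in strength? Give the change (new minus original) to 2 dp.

-0.29 °C

Original: g = 0.132, ΔT = 2/(1−0.132) = 2.3041 °C.
With doubled cloud: g' = 0.005, ΔT' = 2/(1−0.005) = 2.0101 °C.
Change = 2.0101 − 2.3041 = -0.29 °C.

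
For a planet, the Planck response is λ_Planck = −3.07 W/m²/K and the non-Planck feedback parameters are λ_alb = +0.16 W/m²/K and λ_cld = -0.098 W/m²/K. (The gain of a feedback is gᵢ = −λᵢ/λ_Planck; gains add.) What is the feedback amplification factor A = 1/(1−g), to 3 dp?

Convert to gains: g_alb = 0.16/3.07 = 0.05212; g_cld = -0.098/3.07 = -0.03192.
Total gain g = 0.0202.
A = 1/(1 − 0.0202) = 1.021.

1.021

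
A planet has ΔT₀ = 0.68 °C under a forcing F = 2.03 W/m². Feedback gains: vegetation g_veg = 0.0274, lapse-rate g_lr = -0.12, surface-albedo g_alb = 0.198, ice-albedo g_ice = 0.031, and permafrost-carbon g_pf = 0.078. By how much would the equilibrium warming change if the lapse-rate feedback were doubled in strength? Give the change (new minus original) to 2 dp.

-0.11 °C

Original: g = 0.2144, ΔT = 0.68/(1−0.2144) = 0.8656 °C.
With doubled lapse-rate: g' = 0.0944, ΔT' = 0.68/(1−0.0944) = 0.7509 °C.
Change = 0.7509 − 0.8656 = -0.11 °C.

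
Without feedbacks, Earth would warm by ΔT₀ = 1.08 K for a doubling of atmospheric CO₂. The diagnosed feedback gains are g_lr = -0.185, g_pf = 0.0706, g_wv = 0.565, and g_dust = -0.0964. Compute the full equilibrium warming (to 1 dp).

Total gain g = -0.185 + 0.0706 + 0.565 − 0.0964 = 0.3542.
Amplification A = 1/(1 − 0.3542) = 1.548.
ΔT = 1.08 × 1.548 = 1.7 K.

1.7 K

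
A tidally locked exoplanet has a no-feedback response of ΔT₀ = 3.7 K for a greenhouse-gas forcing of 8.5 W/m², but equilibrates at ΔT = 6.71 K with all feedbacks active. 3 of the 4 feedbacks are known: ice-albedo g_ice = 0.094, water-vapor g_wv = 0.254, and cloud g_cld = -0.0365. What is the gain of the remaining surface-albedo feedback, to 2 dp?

Amplification A = ΔT/ΔT₀ = 6.71/3.7 = 1.814.
Total gain g = 1 − 1/A = 1 − 1/1.814 = 0.4487.
Known gains sum to 0.094 + 0.254 − 0.0365 = 0.3115.
g_alb = 0.4487 − 0.3115 = 0.14.

0.14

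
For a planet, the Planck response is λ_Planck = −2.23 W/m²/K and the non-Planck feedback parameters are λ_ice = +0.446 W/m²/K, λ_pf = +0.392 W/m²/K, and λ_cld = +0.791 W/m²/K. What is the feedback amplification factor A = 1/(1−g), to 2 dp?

Convert to gains: g_ice = 0.446/2.23 = 0.2; g_pf = 0.392/2.23 = 0.1758; g_cld = 0.791/2.23 = 0.3547.
Total gain g = 0.7305.
A = 1/(1 − 0.7305) = 3.71.

3.71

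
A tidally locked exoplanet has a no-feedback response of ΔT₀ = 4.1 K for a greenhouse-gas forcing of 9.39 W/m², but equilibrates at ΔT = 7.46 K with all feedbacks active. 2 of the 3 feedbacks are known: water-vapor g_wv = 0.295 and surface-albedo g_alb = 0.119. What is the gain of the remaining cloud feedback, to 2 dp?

Amplification A = ΔT/ΔT₀ = 7.46/4.1 = 1.82.
Total gain g = 1 − 1/A = 1 − 1/1.82 = 0.4505.
Known gains sum to 0.295 + 0.119 = 0.414.
g_cld = 0.4505 − 0.414 = 0.04.

0.04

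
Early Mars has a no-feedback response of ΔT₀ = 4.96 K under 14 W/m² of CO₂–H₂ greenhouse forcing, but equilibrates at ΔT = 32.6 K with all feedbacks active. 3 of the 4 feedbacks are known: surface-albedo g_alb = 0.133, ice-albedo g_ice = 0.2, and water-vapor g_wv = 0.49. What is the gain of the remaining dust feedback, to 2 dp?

Amplification A = ΔT/ΔT₀ = 32.6/4.96 = 6.573.
Total gain g = 1 − 1/A = 1 − 1/6.573 = 0.8479.
Known gains sum to 0.133 + 0.2 + 0.49 = 0.823.
g_dust = 0.8479 − 0.823 = 0.02.

0.02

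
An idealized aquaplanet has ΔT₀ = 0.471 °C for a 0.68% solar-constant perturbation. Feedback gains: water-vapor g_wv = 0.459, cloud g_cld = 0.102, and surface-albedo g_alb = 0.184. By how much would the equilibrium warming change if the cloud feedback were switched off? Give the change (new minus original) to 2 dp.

-0.53 °C

Original: g = 0.745, ΔT = 0.471/(1−0.745) = 1.8471 °C.
Without cloud: g' = 0.643, ΔT' = 0.471/(1−0.643) = 1.3193 °C.
Change = 1.3193 − 1.8471 = -0.53 °C.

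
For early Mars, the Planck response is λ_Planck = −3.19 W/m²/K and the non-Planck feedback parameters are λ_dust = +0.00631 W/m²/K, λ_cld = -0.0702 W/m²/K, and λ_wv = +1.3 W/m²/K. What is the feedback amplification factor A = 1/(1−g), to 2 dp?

1.63

Convert to gains: g_dust = 0.00631/3.19 = 0.001978; g_cld = -0.0702/3.19 = -0.02201; g_wv = 1.3/3.19 = 0.4075.
Total gain g = 0.387468.
A = 1/(1 − 0.387468) = 1.63.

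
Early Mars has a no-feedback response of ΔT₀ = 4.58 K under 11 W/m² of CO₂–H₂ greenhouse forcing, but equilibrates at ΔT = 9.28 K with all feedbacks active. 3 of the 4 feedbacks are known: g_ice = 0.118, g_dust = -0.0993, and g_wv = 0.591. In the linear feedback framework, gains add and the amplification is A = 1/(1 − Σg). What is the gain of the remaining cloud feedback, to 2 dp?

Amplification A = ΔT/ΔT₀ = 9.28/4.58 = 2.026.
Total gain g = 1 − 1/A = 1 − 1/2.026 = 0.5064.
Known gains sum to 0.118 − 0.0993 + 0.591 = 0.6097.
g_cld = 0.5064 − 0.6097 = -0.10.

-0.10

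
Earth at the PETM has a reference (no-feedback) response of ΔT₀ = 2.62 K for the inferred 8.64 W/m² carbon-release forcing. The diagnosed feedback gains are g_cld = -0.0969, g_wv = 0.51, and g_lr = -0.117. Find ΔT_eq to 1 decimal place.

3.7 K

Total gain g = -0.0969 + 0.51 − 0.117 = 0.2961.
Amplification A = 1/(1 − 0.2961) = 1.421.
ΔT = 2.62 × 1.421 = 3.7 K.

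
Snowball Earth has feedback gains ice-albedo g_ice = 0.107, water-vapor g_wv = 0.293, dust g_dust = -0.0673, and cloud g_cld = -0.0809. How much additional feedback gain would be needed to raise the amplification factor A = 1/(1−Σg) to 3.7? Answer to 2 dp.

0.48

Current total gain = 0.2518.
Target gain for A = 3.7: g* = 1 − 1/3.7 = 0.7297.
Additional gain needed = 0.7297 − 0.2518 = 0.48.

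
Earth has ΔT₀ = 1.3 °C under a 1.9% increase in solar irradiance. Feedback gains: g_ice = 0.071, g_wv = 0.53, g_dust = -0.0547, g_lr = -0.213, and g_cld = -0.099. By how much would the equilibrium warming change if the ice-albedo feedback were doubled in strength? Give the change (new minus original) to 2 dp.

Original: g = 0.2343, ΔT = 1.3/(1−0.2343) = 1.6978 °C.
With doubled ice-albedo: g' = 0.3053, ΔT' = 1.3/(1−0.3053) = 1.8713 °C.
Change = 1.8713 − 1.6978 = 0.17 °C.

0.17 °C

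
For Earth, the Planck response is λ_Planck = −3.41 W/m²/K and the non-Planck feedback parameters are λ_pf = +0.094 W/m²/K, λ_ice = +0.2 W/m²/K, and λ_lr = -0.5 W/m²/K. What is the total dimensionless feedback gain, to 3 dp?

-0.060

Convert to gains: g_pf = 0.094/3.41 = 0.02757; g_ice = 0.2/3.41 = 0.05865; g_lr = -0.5/3.41 = -0.1466.
Total gain g = -0.06038.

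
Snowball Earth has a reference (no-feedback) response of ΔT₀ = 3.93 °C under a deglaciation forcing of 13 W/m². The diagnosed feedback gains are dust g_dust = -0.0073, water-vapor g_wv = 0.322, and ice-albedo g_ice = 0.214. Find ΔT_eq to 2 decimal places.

Total gain g = -0.0073 + 0.322 + 0.214 = 0.5287.
Amplification A = 1/(1 − 0.5287) = 2.122.
ΔT = 3.93 × 2.122 = 8.34 °C.

8.34 °C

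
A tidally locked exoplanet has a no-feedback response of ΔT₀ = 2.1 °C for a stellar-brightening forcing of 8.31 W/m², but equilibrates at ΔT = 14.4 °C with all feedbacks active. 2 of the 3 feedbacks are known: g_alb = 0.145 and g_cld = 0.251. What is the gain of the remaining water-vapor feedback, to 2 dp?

0.46

Amplification A = ΔT/ΔT₀ = 14.4/2.1 = 6.857.
Total gain g = 1 − 1/A = 1 − 1/6.857 = 0.8542.
Known gains sum to 0.145 + 0.251 = 0.396.
g_wv = 0.8542 − 0.396 = 0.46.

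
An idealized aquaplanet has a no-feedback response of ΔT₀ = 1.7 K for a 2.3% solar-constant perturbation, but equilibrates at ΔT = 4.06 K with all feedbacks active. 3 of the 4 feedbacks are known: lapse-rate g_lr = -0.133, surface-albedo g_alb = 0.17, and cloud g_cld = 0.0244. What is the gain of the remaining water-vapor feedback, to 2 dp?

0.52

Amplification A = ΔT/ΔT₀ = 4.06/1.7 = 2.388.
Total gain g = 1 − 1/A = 1 − 1/2.388 = 0.5812.
Known gains sum to -0.133 + 0.17 + 0.0244 = 0.0614.
g_wv = 0.5812 − 0.0614 = 0.52.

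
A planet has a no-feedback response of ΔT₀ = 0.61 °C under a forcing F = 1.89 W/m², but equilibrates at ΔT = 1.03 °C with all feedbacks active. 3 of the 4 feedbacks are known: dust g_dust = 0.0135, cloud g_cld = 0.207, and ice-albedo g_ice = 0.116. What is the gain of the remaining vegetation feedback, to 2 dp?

Amplification A = ΔT/ΔT₀ = 1.03/0.61 = 1.689.
Total gain g = 1 − 1/A = 1 − 1/1.689 = 0.4079.
Known gains sum to 0.0135 + 0.207 + 0.116 = 0.3365.
g_veg = 0.4079 − 0.3365 = 0.07.

0.07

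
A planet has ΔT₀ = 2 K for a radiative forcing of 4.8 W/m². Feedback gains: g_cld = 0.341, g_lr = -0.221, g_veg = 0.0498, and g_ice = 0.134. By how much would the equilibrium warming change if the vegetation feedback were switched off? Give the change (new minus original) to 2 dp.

-0.19 K

Original: g = 0.3038, ΔT = 2/(1−0.3038) = 2.8727 K.
Without vegetation: g' = 0.254, ΔT' = 2/(1−0.254) = 2.6810 K.
Change = 2.6810 − 2.8727 = -0.19 K.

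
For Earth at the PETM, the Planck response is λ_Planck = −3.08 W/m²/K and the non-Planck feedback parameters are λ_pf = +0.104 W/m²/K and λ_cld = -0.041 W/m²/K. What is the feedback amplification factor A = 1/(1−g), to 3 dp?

Convert to gains: g_pf = 0.104/3.08 = 0.03377; g_cld = -0.041/3.08 = -0.01331.
Total gain g = 0.02046.
A = 1/(1 − 0.02046) = 1.021.

1.021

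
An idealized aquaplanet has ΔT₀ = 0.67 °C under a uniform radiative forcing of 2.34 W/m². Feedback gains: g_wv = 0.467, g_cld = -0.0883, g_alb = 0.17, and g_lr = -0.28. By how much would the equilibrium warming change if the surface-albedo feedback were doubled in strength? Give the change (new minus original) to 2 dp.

Original: g = 0.2687, ΔT = 0.67/(1−0.2687) = 0.9162 °C.
With doubled surface-albedo: g' = 0.4387, ΔT' = 0.67/(1−0.4387) = 1.1937 °C.
Change = 1.1937 − 0.9162 = 0.28 °C.

0.28 °C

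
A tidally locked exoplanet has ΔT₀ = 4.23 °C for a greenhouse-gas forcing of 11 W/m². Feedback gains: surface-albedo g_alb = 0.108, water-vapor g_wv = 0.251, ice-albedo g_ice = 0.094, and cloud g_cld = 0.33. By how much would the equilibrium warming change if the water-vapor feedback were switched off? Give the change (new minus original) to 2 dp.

-10.45 °C

Original: g = 0.783, ΔT = 4.23/(1−0.783) = 19.4931 °C.
Without water-vapor: g' = 0.532, ΔT' = 4.23/(1−0.532) = 9.0385 °C.
Change = 9.0385 − 19.4931 = -10.45 °C.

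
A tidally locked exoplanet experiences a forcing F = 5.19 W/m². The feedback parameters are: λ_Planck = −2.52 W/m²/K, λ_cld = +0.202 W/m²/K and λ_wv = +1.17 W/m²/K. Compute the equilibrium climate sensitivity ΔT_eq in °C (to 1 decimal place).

4.5 °C

Net feedback parameter λ = (−2.52) + (+0.202) + (+1.17) = -1.148 W/m²/K.
ΔT = −F/λ = −5.19/(-1.148) = 4.5 °C.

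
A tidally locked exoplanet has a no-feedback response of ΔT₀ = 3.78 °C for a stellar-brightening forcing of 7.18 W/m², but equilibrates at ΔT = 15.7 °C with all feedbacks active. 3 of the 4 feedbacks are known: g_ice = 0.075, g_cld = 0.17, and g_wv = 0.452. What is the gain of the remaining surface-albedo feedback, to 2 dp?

Amplification A = ΔT/ΔT₀ = 15.7/3.78 = 4.153.
Total gain g = 1 − 1/A = 1 − 1/4.153 = 0.7592.
Known gains sum to 0.075 + 0.17 + 0.452 = 0.697.
g_alb = 0.7592 − 0.697 = 0.06.

0.06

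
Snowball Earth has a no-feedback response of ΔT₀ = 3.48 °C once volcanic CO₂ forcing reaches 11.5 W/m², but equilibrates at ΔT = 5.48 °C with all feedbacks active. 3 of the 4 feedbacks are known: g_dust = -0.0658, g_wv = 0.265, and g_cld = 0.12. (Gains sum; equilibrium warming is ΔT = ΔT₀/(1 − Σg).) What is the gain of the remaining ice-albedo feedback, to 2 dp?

0.05

Amplification A = ΔT/ΔT₀ = 5.48/3.48 = 1.575.
Total gain g = 1 − 1/A = 1 − 1/1.575 = 0.3651.
Known gains sum to -0.0658 + 0.265 + 0.12 = 0.3192.
g_ice = 0.3651 − 0.3192 = 0.05.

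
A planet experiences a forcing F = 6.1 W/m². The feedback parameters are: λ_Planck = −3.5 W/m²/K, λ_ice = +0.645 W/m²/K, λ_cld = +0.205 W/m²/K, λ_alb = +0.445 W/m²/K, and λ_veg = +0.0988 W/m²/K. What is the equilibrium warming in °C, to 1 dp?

2.9 °C

Net feedback parameter λ = (−3.5) + (+0.645) + (+0.205) + (+0.445) + (+0.0988) = -2.1062 W/m²/K.
ΔT = −F/λ = −6.1/(-2.1062) = 2.9 °C.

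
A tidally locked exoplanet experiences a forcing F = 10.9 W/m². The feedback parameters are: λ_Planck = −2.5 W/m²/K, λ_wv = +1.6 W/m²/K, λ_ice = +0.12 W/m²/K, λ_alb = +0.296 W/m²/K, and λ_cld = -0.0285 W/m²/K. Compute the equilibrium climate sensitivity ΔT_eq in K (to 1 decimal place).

Net feedback parameter λ = (−2.5) + (+1.6) + (+0.12) + (+0.296) + (-0.0285) = -0.5125 W/m²/K.
ΔT = −F/λ = −10.9/(-0.5125) = 21.3 K.

21.3 K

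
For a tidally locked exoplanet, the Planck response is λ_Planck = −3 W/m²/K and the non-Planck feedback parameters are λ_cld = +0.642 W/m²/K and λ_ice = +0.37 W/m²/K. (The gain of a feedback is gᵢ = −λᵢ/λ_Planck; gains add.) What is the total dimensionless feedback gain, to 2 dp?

Convert to gains: g_cld = 0.642/3 = 0.214; g_ice = 0.37/3 = 0.1233.
Total gain g = 0.3373.

0.34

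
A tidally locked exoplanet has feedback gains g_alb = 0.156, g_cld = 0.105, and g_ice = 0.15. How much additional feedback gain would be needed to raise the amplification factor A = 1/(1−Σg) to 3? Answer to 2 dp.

0.26

Current total gain = 0.411.
Target gain for A = 3: g* = 1 − 1/3 = 0.6667.
Additional gain needed = 0.6667 − 0.411 = 0.26.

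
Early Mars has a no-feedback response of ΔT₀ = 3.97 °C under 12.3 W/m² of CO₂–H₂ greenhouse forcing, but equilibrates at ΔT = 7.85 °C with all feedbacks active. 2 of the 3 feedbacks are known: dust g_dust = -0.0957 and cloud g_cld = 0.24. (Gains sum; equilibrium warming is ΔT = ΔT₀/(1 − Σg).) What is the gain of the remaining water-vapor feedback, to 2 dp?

Amplification A = ΔT/ΔT₀ = 7.85/3.97 = 1.977.
Total gain g = 1 − 1/A = 1 − 1/1.977 = 0.4942.
Known gains sum to -0.0957 + 0.24 = 0.1443.
g_wv = 0.4942 − 0.1443 = 0.35.

0.35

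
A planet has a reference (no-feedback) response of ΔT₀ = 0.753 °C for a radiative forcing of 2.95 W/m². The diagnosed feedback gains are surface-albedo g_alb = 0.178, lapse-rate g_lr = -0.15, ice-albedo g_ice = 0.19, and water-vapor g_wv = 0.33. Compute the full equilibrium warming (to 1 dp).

Total gain g = 0.178 − 0.15 + 0.19 + 0.33 = 0.548.
Amplification A = 1/(1 − 0.548) = 2.212.
ΔT = 0.753 × 2.212 = 1.7 °C.

1.7 °C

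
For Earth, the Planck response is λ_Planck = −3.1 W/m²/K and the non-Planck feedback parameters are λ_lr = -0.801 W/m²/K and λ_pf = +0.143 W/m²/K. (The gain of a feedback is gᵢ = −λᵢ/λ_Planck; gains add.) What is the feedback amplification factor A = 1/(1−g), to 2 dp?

0.82

Convert to gains: g_lr = -0.801/3.1 = -0.2584; g_pf = 0.143/3.1 = 0.04613.
Total gain g = -0.21227.
A = 1/(1 + 0.21227) = 0.82.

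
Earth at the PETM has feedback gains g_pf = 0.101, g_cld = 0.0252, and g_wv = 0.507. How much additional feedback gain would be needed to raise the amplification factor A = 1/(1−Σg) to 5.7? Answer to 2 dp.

0.19

Current total gain = 0.6332.
Target gain for A = 5.7: g* = 1 − 1/5.7 = 0.8246.
Additional gain needed = 0.8246 − 0.6332 = 0.19.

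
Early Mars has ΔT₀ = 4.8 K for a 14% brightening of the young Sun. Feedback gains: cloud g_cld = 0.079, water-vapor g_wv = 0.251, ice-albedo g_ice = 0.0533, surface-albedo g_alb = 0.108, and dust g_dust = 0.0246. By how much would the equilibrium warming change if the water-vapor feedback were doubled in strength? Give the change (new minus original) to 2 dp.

10.68 K

Original: g = 0.5159, ΔT = 4.8/(1−0.5159) = 9.9153 K.
With doubled water-vapor: g' = 0.7669, ΔT' = 4.8/(1−0.7669) = 20.5920 K.
Change = 20.5920 − 9.9153 = 10.68 K.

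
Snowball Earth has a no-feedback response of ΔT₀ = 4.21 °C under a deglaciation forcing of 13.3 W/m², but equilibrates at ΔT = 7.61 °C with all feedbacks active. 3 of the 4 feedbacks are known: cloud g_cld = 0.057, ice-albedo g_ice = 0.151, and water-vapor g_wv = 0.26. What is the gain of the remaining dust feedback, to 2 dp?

Amplification A = ΔT/ΔT₀ = 7.61/4.21 = 1.808.
Total gain g = 1 − 1/A = 1 − 1/1.808 = 0.4469.
Known gains sum to 0.057 + 0.151 + 0.26 = 0.468.
g_dust = 0.4469 − 0.468 = -0.02.

-0.02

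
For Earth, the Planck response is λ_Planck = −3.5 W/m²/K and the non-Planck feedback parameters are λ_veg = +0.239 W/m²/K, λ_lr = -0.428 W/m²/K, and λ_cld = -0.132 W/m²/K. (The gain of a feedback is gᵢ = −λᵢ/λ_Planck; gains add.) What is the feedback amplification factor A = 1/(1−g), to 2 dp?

0.92

Convert to gains: g_veg = 0.239/3.5 = 0.06829; g_lr = -0.428/3.5 = -0.1223; g_cld = -0.132/3.5 = -0.03771.
Total gain g = -0.09172.
A = 1/(1 + 0.09172) = 0.92.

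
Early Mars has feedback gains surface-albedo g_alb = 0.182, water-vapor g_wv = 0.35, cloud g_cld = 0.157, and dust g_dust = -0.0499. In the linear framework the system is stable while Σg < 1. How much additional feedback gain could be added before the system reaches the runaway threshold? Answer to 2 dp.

Current total gain = 0.182 + 0.35 + 0.157 − 0.0499 = 0.6391.
Margin to runaway = 1 − 0.6391 = 0.36.

0.36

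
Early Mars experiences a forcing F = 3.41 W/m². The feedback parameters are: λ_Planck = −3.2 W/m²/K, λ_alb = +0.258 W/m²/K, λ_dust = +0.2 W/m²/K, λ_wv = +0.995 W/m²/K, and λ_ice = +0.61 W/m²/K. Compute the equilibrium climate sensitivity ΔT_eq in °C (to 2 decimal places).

3.00 °C

Net feedback parameter λ = (−3.2) + (+0.258) + (+0.2) + (+0.995) + (+0.61) = -1.137 W/m²/K.
ΔT = −F/λ = −3.41/(-1.137) = 3.00 °C.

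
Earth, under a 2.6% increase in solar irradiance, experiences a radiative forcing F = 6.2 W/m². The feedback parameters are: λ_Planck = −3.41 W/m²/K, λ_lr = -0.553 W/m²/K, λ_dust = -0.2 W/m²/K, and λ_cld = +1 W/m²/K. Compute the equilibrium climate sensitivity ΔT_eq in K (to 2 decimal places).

Net feedback parameter λ = (−3.41) + (-0.553) + (-0.2) + (+1) = -3.163 W/m²/K.
ΔT = −F/λ = −6.2/(-3.163) = 1.96 K.

1.96 K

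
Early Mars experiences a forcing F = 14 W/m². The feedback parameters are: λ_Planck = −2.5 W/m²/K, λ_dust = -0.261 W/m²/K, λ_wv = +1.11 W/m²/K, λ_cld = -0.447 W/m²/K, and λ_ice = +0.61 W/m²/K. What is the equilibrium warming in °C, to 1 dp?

9.4 °C

Net feedback parameter λ = (−2.5) + (-0.261) + (+1.11) + (-0.447) + (+0.61) = -1.488 W/m²/K.
ΔT = −F/λ = −14/(-1.488) = 9.4 °C.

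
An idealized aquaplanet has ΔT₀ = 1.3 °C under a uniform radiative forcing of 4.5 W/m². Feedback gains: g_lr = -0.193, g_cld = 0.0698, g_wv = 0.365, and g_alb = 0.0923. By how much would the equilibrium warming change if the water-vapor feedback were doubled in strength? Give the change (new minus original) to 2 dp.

2.37 °C

Original: g = 0.3341, ΔT = 1.3/(1−0.3341) = 1.9522 °C.
With doubled water-vapor: g' = 0.6991, ΔT' = 1.3/(1−0.6991) = 4.3204 °C.
Change = 4.3204 − 1.9522 = 2.37 °C.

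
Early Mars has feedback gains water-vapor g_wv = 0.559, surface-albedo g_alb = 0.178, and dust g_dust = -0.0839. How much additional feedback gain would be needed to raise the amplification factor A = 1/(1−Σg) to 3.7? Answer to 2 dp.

0.08

Current total gain = 0.6531.
Target gain for A = 3.7: g* = 1 − 1/3.7 = 0.7297.
Additional gain needed = 0.7297 − 0.6531 = 0.08.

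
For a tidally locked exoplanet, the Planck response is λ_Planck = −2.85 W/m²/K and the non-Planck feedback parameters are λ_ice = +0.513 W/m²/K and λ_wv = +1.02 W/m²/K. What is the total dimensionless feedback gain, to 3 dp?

Convert to gains: g_ice = 0.513/2.85 = 0.18; g_wv = 1.02/2.85 = 0.3579.
Total gain g = 0.5379.

0.538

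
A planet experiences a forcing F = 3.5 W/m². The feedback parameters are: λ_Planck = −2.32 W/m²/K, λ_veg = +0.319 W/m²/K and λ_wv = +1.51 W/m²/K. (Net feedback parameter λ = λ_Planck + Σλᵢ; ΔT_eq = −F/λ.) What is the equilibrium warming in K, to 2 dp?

7.13 K

Net feedback parameter λ = (−2.32) + (+0.319) + (+1.51) = -0.491 W/m²/K.
ΔT = −F/λ = −3.5/(-0.491) = 7.13 K.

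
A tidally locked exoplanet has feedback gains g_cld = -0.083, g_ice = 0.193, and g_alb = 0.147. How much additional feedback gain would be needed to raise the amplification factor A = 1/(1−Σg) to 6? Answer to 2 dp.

0.58

Current total gain = 0.257.
Target gain for A = 6: g* = 1 − 1/6 = 0.8333.
Additional gain needed = 0.8333 − 0.257 = 0.58.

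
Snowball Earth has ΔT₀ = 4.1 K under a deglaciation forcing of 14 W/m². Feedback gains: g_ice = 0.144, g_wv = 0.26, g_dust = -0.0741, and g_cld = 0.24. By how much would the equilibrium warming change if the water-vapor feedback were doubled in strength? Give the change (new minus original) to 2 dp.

Original: g = 0.5699, ΔT = 4.1/(1−0.5699) = 9.5327 K.
With doubled water-vapor: g' = 0.8299, ΔT' = 4.1/(1−0.8299) = 24.1035 K.
Change = 24.1035 − 9.5327 = 14.57 K.

14.57 K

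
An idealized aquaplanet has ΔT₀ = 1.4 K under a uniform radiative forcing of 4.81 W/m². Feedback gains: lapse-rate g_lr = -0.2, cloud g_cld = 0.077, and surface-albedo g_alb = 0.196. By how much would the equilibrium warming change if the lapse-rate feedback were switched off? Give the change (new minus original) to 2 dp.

0.42 K

Original: g = 0.073, ΔT = 1.4/(1−0.073) = 1.5102 K.
Without lapse-rate: g' = 0.273, ΔT' = 1.4/(1−0.273) = 1.9257 K.
Change = 1.9257 − 1.5102 = 0.42 K.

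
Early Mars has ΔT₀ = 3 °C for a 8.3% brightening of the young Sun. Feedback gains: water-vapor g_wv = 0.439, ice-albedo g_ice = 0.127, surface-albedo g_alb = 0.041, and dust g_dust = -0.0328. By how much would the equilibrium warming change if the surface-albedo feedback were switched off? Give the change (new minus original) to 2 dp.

Original: g = 0.5742, ΔT = 3/(1−0.5742) = 7.0456 °C.
Without surface-albedo: g' = 0.5332, ΔT' = 3/(1−0.5332) = 6.4267 °C.
Change = 6.4267 − 7.0456 = -0.62 °C.

-0.62 °C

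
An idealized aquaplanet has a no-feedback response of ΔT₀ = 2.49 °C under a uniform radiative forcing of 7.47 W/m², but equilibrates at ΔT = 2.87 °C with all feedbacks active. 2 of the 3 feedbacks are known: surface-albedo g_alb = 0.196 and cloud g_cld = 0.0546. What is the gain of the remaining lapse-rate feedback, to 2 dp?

Amplification A = ΔT/ΔT₀ = 2.87/2.49 = 1.153.
Total gain g = 1 − 1/A = 1 − 1/1.153 = 0.1327.
Known gains sum to 0.196 + 0.0546 = 0.2506.
g_lr = 0.1327 − 0.2506 = -0.12.

-0.12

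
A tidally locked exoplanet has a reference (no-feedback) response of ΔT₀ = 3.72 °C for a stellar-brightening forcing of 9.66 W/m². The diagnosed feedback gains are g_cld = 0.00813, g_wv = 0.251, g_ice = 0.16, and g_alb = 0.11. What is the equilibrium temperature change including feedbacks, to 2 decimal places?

Total gain g = 0.00813 + 0.251 + 0.16 + 0.11 = 0.52913.
Amplification A = 1/(1 − 0.52913) = 2.124.
ΔT = 3.72 × 2.124 = 7.90 °C.

7.90 °C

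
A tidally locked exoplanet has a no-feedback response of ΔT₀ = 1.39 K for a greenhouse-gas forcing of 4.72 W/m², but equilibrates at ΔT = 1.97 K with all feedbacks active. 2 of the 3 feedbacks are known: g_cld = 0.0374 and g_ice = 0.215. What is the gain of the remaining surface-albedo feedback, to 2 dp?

0.04

Amplification A = ΔT/ΔT₀ = 1.97/1.39 = 1.417.
Total gain g = 1 − 1/A = 1 − 1/1.417 = 0.2943.
Known gains sum to 0.0374 + 0.215 = 0.2524.
g_alb = 0.2943 − 0.2524 = 0.04.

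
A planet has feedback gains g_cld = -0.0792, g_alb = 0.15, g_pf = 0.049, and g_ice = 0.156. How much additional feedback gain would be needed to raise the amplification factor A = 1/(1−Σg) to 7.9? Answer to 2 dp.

Current total gain = 0.2758.
Target gain for A = 7.9: g* = 1 − 1/7.9 = 0.8734.
Additional gain needed = 0.8734 − 0.2758 = 0.60.

0.60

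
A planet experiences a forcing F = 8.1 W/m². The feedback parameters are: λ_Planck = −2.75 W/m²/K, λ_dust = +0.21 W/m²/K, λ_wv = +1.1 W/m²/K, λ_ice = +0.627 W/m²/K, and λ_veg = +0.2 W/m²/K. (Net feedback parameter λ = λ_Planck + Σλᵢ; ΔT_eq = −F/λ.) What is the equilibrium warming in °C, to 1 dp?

13.2 °C

Net feedback parameter λ = (−2.75) + (+0.21) + (+1.1) + (+0.627) + (+0.2) = -0.613 W/m²/K.
ΔT = −F/λ = −8.1/(-0.613) = 13.2 °C.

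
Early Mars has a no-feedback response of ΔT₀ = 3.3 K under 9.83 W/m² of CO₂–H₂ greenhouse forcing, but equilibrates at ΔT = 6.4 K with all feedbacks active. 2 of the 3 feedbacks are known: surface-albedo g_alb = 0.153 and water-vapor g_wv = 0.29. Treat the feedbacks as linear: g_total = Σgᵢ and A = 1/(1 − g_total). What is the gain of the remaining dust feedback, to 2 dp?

Amplification A = ΔT/ΔT₀ = 6.4/3.3 = 1.939.
Total gain g = 1 − 1/A = 1 − 1/1.939 = 0.4843.
Known gains sum to 0.153 + 0.29 = 0.443.
g_dust = 0.4843 − 0.443 = 0.04.

0.04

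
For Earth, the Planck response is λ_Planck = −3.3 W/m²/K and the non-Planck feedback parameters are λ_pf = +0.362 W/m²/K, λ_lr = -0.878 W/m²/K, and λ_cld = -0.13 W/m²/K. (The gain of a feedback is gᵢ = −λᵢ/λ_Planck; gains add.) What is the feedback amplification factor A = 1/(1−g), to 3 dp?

Convert to gains: g_pf = 0.362/3.3 = 0.1097; g_lr = -0.878/3.3 = -0.2661; g_cld = -0.13/3.3 = -0.03939.
Total gain g = -0.19579.
A = 1/(1 + 0.19579) = 0.836.

0.836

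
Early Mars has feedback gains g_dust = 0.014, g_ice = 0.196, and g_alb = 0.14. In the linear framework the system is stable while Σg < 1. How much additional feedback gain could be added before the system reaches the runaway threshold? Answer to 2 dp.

Current total gain = 0.014 + 0.196 + 0.14 = 0.35.
Margin to runaway = 1 − 0.35 = 0.65.

0.65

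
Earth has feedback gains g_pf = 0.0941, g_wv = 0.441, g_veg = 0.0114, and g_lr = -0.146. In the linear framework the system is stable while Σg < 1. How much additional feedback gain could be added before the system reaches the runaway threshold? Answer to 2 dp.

Current total gain = 0.0941 + 0.441 + 0.0114 − 0.146 = 0.4005.
Margin to runaway = 1 − 0.4005 = 0.60.

0.60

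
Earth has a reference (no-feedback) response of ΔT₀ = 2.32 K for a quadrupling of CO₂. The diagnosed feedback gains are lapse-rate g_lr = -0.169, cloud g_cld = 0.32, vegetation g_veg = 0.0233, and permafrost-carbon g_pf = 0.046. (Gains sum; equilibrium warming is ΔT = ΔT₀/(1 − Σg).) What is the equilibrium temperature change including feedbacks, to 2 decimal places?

2.98 K

Total gain g = -0.169 + 0.32 + 0.0233 + 0.046 = 0.2203.
Amplification A = 1/(1 − 0.2203) = 1.283.
ΔT = 2.32 × 1.283 = 2.98 K.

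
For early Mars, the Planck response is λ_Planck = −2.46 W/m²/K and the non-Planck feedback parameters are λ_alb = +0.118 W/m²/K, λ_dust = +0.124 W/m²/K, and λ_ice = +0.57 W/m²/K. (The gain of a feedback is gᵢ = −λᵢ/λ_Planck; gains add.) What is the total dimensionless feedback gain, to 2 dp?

0.33

Convert to gains: g_alb = 0.118/2.46 = 0.04797; g_dust = 0.124/2.46 = 0.05041; g_ice = 0.57/2.46 = 0.2317.
Total gain g = 0.33008.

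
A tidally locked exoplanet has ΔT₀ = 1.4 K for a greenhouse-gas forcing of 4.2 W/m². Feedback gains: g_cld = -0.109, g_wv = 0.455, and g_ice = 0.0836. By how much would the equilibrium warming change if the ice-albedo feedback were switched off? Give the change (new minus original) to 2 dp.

Original: g = 0.4296, ΔT = 1.4/(1−0.4296) = 2.4544 K.
Without ice-albedo: g' = 0.346, ΔT' = 1.4/(1−0.346) = 2.1407 K.
Change = 2.1407 − 2.4544 = -0.31 K.

-0.31 K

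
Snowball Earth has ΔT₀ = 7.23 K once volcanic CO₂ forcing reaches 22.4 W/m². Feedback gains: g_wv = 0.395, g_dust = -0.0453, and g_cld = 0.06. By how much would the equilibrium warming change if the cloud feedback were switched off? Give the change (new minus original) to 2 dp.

-1.13 K

Original: g = 0.4097, ΔT = 7.23/(1−0.4097) = 12.2480 K.
Without cloud: g' = 0.3497, ΔT' = 7.23/(1−0.3497) = 11.1179 K.
Change = 11.1179 − 12.2480 = -1.13 K.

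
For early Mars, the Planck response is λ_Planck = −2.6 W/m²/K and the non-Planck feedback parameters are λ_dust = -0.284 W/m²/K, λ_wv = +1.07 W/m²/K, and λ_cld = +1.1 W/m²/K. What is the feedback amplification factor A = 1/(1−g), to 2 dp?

Convert to gains: g_dust = -0.284/2.6 = -0.1092; g_wv = 1.07/2.6 = 0.4115; g_cld = 1.1/2.6 = 0.4231.
Total gain g = 0.7254.
A = 1/(1 − 0.7254) = 3.64.

3.64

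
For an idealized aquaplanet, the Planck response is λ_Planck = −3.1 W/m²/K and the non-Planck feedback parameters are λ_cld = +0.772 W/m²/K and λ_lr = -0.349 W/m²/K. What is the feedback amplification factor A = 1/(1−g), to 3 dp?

1.158

Convert to gains: g_cld = 0.772/3.1 = 0.249; g_lr = -0.349/3.1 = -0.1126.
Total gain g = 0.1364.
A = 1/(1 − 0.1364) = 1.158.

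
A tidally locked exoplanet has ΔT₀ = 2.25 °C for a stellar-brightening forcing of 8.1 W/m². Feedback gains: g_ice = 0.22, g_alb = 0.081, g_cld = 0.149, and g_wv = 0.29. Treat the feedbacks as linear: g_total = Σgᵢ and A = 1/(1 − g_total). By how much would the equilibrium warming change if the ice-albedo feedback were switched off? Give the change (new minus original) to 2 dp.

-3.97 °C

Original: g = 0.74, ΔT = 2.25/(1−0.74) = 8.6538 °C.
Without ice-albedo: g' = 0.52, ΔT' = 2.25/(1−0.52) = 4.6875 °C.
Change = 4.6875 − 8.6538 = -3.97 °C.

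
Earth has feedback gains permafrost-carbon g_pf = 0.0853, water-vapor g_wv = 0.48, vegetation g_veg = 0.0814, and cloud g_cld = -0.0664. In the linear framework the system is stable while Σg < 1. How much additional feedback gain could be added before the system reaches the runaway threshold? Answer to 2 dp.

Current total gain = 0.0853 + 0.48 + 0.0814 − 0.0664 = 0.5803.
Margin to runaway = 1 − 0.5803 = 0.42.

0.42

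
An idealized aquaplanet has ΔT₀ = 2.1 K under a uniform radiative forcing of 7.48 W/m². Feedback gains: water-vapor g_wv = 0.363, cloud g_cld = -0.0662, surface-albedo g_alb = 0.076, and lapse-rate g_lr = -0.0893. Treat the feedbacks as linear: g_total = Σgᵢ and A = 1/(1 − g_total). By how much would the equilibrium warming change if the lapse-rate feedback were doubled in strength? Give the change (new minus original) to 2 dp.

Original: g = 0.2835, ΔT = 2.1/(1−0.2835) = 2.9309 K.
With doubled lapse-rate: g' = 0.1942, ΔT' = 2.1/(1−0.1942) = 2.6061 K.
Change = 2.6061 − 2.9309 = -0.32 K.

-0.32 K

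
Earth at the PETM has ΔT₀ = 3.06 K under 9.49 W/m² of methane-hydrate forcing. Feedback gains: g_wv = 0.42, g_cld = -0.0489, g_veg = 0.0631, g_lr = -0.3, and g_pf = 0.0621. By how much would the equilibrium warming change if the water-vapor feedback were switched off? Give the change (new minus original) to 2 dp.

-1.31 K

Original: g = 0.1963, ΔT = 3.06/(1−0.1963) = 3.8074 K.
Without water-vapor: g' = -0.2237, ΔT' = 3.06/(1+0.2237) = 2.5006 K.
Change = 2.5006 − 3.8074 = -1.31 K.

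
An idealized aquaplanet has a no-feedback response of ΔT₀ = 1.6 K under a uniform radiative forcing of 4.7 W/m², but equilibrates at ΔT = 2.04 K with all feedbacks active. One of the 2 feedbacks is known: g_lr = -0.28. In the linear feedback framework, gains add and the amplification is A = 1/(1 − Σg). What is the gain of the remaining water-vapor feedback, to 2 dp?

Amplification A = ΔT/ΔT₀ = 2.04/1.6 = 1.275.
Total gain g = 1 − 1/A = 1 − 1/1.275 = 0.2157.
The known gain is -0.28.
g_wv = 0.2157 + 0.28 = 0.50.

0.50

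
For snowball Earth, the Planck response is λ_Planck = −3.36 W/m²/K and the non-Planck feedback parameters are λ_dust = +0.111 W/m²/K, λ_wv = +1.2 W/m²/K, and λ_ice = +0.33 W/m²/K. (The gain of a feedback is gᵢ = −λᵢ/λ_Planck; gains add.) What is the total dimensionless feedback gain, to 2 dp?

Convert to gains: g_dust = 0.111/3.36 = 0.03304; g_wv = 1.2/3.36 = 0.3571; g_ice = 0.33/3.36 = 0.09821.
Total gain g = 0.48835.

0.49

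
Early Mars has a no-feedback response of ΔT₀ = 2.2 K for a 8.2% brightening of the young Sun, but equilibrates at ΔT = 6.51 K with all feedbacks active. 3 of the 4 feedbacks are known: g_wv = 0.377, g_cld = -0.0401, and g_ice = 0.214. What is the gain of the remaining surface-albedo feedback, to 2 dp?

Amplification A = ΔT/ΔT₀ = 6.51/2.2 = 2.959.
Total gain g = 1 − 1/A = 1 − 1/2.959 = 0.662.
Known gains sum to 0.377 − 0.0401 + 0.214 = 0.5509.
g_alb = 0.662 − 0.5509 = 0.11.

0.11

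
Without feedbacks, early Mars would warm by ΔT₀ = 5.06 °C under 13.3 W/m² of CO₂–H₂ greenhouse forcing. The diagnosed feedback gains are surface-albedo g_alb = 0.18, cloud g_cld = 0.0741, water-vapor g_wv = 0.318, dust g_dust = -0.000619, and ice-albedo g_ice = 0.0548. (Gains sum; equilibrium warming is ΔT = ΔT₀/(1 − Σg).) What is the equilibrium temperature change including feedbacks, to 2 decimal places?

Total gain g = 0.18 + 0.0741 + 0.318 − 0.000619 + 0.0548 = 0.626281.
Amplification A = 1/(1 − 0.626281) = 2.676.
ΔT = 5.06 × 2.676 = 13.54 °C.

13.54 °C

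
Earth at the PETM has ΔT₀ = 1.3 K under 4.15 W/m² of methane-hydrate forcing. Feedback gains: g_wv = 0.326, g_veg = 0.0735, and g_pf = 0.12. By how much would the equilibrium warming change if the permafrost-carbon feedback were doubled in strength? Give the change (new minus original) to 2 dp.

0.90 K

Original: g = 0.5195, ΔT = 1.3/(1−0.5195) = 2.7055 K.
With doubled permafrost-carbon: g' = 0.6395, ΔT' = 1.3/(1−0.6395) = 3.6061 K.
Change = 3.6061 − 2.7055 = 0.90 K.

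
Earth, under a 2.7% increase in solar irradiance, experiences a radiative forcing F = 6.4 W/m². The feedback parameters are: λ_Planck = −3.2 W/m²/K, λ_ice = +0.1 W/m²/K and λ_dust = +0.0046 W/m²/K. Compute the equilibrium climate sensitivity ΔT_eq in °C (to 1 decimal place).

Net feedback parameter λ = (−3.2) + (+0.1) + (+0.0046) = -3.0954 W/m²/K.
ΔT = −F/λ = −6.4/(-3.0954) = 2.1 °C.

2.1 °C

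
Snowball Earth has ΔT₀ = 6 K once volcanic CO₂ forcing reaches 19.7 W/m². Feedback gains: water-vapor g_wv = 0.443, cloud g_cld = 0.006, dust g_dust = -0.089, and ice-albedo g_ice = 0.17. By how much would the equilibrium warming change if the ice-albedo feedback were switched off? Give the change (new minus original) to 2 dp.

Original: g = 0.53, ΔT = 6/(1−0.53) = 12.7660 K.
Without ice-albedo: g' = 0.36, ΔT' = 6/(1−0.36) = 9.3750 K.
Change = 9.3750 − 12.7660 = -3.39 K.

-3.39 K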